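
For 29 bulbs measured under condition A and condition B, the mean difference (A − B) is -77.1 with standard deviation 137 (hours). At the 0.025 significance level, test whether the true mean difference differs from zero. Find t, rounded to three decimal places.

H0: μ_d = 0; H1: μ_d ≠ 0 (paired t-test on the differences, two-sided).
t = d̄/(s_d/√n) = -77.1/(137/√29) = -3.031
df = n − 1 = 28
Two-sided p-value ≈ 0.005
Since p ≈ 0.005 < α = 0.025, reject H0; the data support H1.

-3.031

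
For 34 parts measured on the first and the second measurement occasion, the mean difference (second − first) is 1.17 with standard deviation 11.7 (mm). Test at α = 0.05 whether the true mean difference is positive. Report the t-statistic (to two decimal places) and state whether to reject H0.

H0: μ_d = 0; H1: μ_d > 0 (paired t-test on the differences, right-tailed).
t = d̄/(s_d/√n) = 1.17/(11.7/√34) = 0.58
df = n − 1 = 33
p-value = P(T ≥ 0.58) ≈ 0.282
Since p ≈ 0.282 > α = 0.05, fail to reject H0; the data do not provide sufficient evidence against H0.

t = 0.58; fail to reject H0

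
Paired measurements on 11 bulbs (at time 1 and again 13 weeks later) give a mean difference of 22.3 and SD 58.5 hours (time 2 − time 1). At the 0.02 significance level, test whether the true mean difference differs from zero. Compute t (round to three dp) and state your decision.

H0: μ_d = 0; H1: μ_d ≠ 0 (paired t-test on the differences, two-sided).
t = d̄/(s_d/√n) = 22.3/(58.5/√11) = 1.264
df = n − 1 = 10
Two-sided p-value ≈ 0.2348
Since p ≈ 0.2348 > α = 0.02, fail to reject H0; the evidence is not statistically significant.

t = 1.264; fail to reject H0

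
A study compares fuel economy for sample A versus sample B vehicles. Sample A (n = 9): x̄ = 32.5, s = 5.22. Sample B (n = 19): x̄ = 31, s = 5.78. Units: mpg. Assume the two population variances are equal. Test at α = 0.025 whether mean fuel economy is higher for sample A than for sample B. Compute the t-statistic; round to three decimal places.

0.660

Let group 1 = sample A, group 2 = sample B. H0: μ_1 = μ_2; H1: μ_1 > μ_2 (two-sample pooled-variance t-test, right-tailed).
s_p² = [(9−1)·5.22² + (19−1)·5.78²]/(9+19−2) = 31.513
t = (32.5 − 31)/√[31.513·(1/9 + 1/19)] = 0.660
df = n₁ + n₂ − 2 = 26
p-value = P(T ≥ 0.660) ≈ 0.2574
Since p ≈ 0.2574 > α = 0.025, fail to reject H0; the data do not provide sufficient evidence against H0.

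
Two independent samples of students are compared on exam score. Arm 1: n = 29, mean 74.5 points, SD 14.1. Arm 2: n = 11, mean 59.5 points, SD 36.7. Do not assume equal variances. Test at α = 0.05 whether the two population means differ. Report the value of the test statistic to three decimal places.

Let group 1 = arm 1, group 2 = arm 2. H0: μ_1 = μ_2; H1: μ_1 ≠ μ_2 (Welch's two-sample t-test, two-sided).
t = (x̄_1 − x̄_2)/√(s_1²/n_1 + s_2²/n_2) = (74.5 − 59.5)/√(14.1²/29 + 36.7²/11) = 1.319
Welch–Satterthwaite df ≈ 11.14
Two-sided p-value ≈ 0.214
Since p ≈ 0.214 > α = 0.05, fail to reject H0; the data do not provide sufficient evidence against H0.

1.319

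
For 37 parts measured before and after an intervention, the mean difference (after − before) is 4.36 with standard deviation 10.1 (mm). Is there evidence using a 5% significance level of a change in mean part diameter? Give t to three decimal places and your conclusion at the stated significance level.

H0: μ_d = 0; H1: μ_d ≠ 0 (paired t-test on the differences, two-sided).
t = d̄/(s_d/√n) = 4.36/(10.1/√37) = 2.626
df = n − 1 = 36
Two-sided p-value ≈ 0.0126
Since p ≈ 0.0126 < α = 0.05, reject H0; the data support H1.

t = 2.626; reject H0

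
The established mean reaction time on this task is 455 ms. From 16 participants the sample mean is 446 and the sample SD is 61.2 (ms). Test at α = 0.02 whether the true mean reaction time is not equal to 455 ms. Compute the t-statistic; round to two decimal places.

H0: μ = 455; H1: μ ≠ 455 (one-sample t-test, two-sided).
t = (x̄ − μ₀)/(s/√n) = (446 − 455)/(61.2/√16) = -0.59
df = n − 1 = 15
Two-sided p-value ≈ 0.5651
Since p ≈ 0.5651 > α = 0.02, fail to reject H0; the data do not provide sufficient evidence against H0.

-0.59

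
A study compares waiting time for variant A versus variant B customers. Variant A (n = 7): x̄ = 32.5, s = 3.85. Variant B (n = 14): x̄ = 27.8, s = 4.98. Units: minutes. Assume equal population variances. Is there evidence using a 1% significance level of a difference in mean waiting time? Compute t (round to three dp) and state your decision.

Let group 1 = variant A, group 2 = variant B. H0: μ_1 = μ_2; H1: μ_1 ≠ μ_2 (two-sample pooled-variance t-test, two-sided).
s_p² = [(7−1)·3.85² + (14−1)·4.98²]/(7+14−2) = 21.6495
t = (32.5 − 27.8)/√[21.6495·(1/7 + 1/14)] = 2.182
df = n₁ + n₂ − 2 = 19
Two-sided p-value ≈ 0.042
Since p ≈ 0.042 > α = 0.01, fail to reject H0; the evidence is not statistically significant.

t = 2.182; fail to reject H0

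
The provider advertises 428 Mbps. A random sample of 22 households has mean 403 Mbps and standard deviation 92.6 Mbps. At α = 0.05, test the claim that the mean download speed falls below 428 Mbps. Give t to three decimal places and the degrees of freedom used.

H0: μ = 428; H1: μ < 428 (one-sample t-test, left-tailed).
t = (x̄ − μ₀)/(s/√n) = (403 − 428)/(92.6/√22) = -1.266
df = n − 1 = 21
p-value = P(T ≤ -1.266) ≈ 0.110
Since p ≈ 0.110 > α = 0.05, fail to reject H0; the evidence is not statistically significant.

t = -1.266, df = 21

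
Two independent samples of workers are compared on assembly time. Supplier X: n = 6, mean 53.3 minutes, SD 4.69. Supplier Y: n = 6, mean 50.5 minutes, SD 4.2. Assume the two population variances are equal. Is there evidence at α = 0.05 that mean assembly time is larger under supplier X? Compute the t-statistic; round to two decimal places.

Let group 1 = supplier X, group 2 = supplier Y. H0: μ_1 = μ_2; H1: μ_1 > μ_2 (two-sample pooled-variance t-test, right-tailed).
s_p² = [(6−1)·4.69² + (6−1)·4.2²]/(6+6−2) = 19.818
t = (53.3 − 50.5)/√[19.818·(1/6 + 1/6)] = 1.09
df = n₁ + n₂ − 2 = 10
p-value = P(T ≥ 1.09) ≈ 0.1508
Since p ≈ 0.1508 > α = 0.05, fail to reject H0; the data do not provide sufficient evidence against H0.

1.09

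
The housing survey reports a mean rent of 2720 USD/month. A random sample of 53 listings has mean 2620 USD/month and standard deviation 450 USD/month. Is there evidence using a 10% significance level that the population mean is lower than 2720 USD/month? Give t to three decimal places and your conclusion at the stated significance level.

t = -1.618; reject H0

H0: μ = 2720; H1: μ < 2720 (one-sample t-test, left-tailed).
t = (x̄ − μ₀)/(s/√n) = (2620 − 2720)/(450/√53) = -1.618
df = n − 1 = 52
p-value = P(T ≤ -1.618) ≈ 0.056
Since p ≈ 0.056 < α = 0.1, reject H0; the data support H1.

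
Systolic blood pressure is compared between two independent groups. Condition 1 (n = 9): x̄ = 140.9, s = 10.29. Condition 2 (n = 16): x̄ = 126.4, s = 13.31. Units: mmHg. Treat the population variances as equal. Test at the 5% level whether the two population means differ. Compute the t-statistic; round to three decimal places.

2.819

Let group 1 = condition 1, group 2 = condition 2. H0: μ_1 = μ_2; H1: μ_1 ≠ μ_2 (two-sample pooled-variance t-test, two-sided).
s_p² = [(9−1)·10.29² + (16−1)·13.31²]/(9+16−2) = 152.366
t = (140.9 − 126.4)/√[152.366·(1/9 + 1/16)] = 2.819
df = n₁ + n₂ − 2 = 23
Two-sided p-value ≈ 0.010
Since p ≈ 0.010 < α = 0.05, reject H0; the data support H1.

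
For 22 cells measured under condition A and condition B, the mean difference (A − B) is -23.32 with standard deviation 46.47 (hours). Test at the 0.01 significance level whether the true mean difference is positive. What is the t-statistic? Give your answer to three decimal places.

-2.354

H0: μ_d = 0; H1: μ_d > 0 (paired t-test on the differences, right-tailed).
t = d̄/(s_d/√n) = -23.32/(46.47/√22) = -2.354
df = n − 1 = 21
p-value = P(T ≥ -2.354) ≈ 0.9858
Since p ≈ 0.9858 > α = 0.01, fail to reject H0; the evidence is not statistically significant.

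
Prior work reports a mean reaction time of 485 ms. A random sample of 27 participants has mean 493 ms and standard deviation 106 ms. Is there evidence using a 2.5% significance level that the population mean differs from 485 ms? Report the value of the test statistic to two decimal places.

0.39

H0: μ = 485; H1: μ ≠ 485 (one-sample t-test, two-sided).
t = (x̄ − μ₀)/(s/√n) = (493 − 485)/(106/√27) = 0.39
df = n − 1 = 26
Two-sided p-value ≈ 0.6981
Since p ≈ 0.6981 > α = 0.025, fail to reject H0; the evidence is not statistically significant.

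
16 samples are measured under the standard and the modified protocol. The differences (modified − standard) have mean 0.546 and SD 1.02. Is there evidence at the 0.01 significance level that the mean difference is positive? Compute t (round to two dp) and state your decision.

t = 2.14; fail to reject H0

H0: μ_d = 0; H1: μ_d > 0 (paired t-test on the differences, right-tailed).
t = d̄/(s_d/√n) = 0.546/(1.02/√16) = 2.14
df = n − 1 = 15
p-value = P(T ≥ 2.14) ≈ 0.0245
Since p ≈ 0.0245 > α = 0.01, fail to reject H0; the evidence is not statistically significant.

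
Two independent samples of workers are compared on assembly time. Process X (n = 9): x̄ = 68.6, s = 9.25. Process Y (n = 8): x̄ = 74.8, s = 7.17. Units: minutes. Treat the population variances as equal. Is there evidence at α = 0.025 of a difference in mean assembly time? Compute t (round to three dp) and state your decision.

t = -1.529; fail to reject H0

Let group 1 = process X, group 2 = process Y. H0: μ_1 = μ_2; H1: μ_1 ≠ μ_2 (two-sample pooled-variance t-test, two-sided).
s_p² = [(9−1)·9.25² + (8−1)·7.17²]/(9+8−2) = 69.6242
t = (68.6 − 74.8)/√[69.6242·(1/9 + 1/8)] = -1.529
df = n₁ + n₂ − 2 = 15
Two-sided p-value ≈ 0.1470
Since p ≈ 0.1470 > α = 0.025, fail to reject H0; the evidence is not statistically significant.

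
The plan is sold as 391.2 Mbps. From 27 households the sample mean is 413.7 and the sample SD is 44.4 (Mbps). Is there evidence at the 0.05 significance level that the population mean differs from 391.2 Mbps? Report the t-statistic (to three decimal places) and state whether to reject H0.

t = 2.633; reject H0

H0: μ = 391.2; H1: μ ≠ 391.2 (one-sample t-test, two-sided).
t = (x̄ − μ₀)/(s/√n) = (413.7 − 391.2)/(44.4/√27) = 2.633
df = n − 1 = 26
Two-sided p-value ≈ 0.014
Since p ≈ 0.014 < α = 0.05, reject H0; the evidence is statistically significant.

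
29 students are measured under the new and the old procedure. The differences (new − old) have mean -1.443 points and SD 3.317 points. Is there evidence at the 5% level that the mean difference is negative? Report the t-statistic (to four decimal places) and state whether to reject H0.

t = -2.3427; reject H0

H0: μ_d = 0; H1: μ_d < 0 (paired t-test on the differences, left-tailed).
t = d̄/(s_d/√n) = -1.443/(3.317/√29) = -2.3427
df = n − 1 = 28
p-value = P(T ≤ -2.3427) ≈ 0.0132
Since p ≈ 0.0132 < α = 0.05, reject H0; the data support H1.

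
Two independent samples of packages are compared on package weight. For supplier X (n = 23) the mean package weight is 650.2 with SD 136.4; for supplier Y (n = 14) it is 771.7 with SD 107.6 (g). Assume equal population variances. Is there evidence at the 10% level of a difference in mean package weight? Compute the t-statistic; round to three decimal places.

-2.834

Let group 1 = supplier X, group 2 = supplier Y. H0: μ_1 = μ_2; H1: μ_1 ≠ μ_2 (two-sample pooled-variance t-test, two-sided).
s_p² = [(23−1)·136.4² + (14−1)·107.6²]/(23+14−2) = 15994.9
t = (650.2 − 771.7)/√[15994.9·(1/23 + 1/14)] = -2.834
df = n₁ + n₂ − 2 = 35
Two-sided p-value ≈ 0.008
Since p ≈ 0.008 < α = 0.1, reject H0; the evidence is statistically significant.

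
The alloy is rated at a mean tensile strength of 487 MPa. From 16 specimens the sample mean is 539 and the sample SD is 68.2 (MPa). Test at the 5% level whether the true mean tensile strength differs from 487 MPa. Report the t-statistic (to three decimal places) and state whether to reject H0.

H0: μ = 487; H1: μ ≠ 487 (one-sample t-test, two-sided).
t = (x̄ − μ₀)/(s/√n) = (539 − 487)/(68.2/√16) = 3.050
df = n − 1 = 15
Two-sided p-value ≈ 0.0081
Since p ≈ 0.0081 < α = 0.05, reject H0; the evidence is statistically significant.

t = 3.050; reject H0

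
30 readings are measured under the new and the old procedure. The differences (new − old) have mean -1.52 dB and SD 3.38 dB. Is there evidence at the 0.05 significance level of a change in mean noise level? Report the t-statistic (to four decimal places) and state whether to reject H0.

H0: μ_d = 0; H1: μ_d ≠ 0 (paired t-test on the differences, two-sided).
t = d̄/(s_d/√n) = -1.52/(3.38/√30) = -2.4631
df = n − 1 = 29
Two-sided p-value ≈ 0.0199
Since p ≈ 0.0199 < α = 0.05, reject H0; the evidence is statistically significant.

t = -2.4631; reject H0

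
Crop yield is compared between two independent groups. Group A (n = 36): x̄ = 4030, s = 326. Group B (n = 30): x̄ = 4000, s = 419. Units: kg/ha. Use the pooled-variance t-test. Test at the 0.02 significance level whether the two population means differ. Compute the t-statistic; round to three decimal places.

0.327

Let group 1 = group A, group 2 = group B. H0: μ_1 = μ_2; H1: μ_1 ≠ μ_2 (two-sample pooled-variance t-test, two-sided).
s_p² = [(36−1)·326² + (30−1)·419²]/(36+30−2) = 137671
t = (4030 − 4000)/√[137671·(1/36 + 1/30)] = 0.327
df = n₁ + n₂ − 2 = 64
Two-sided p-value ≈ 0.7447
Since p ≈ 0.7447 > α = 0.02, fail to reject H0; the evidence is not statistically significant.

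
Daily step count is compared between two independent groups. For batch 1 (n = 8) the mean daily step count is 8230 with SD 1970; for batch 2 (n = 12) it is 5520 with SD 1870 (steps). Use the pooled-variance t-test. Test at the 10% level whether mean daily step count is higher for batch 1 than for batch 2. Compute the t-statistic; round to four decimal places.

3.1093

Let group 1 = batch 1, group 2 = batch 2. H0: μ_1 = μ_2; H1: μ_1 > μ_2 (two-sample pooled-variance t-test, right-tailed).
s_p² = [(8−1)·1970² + (12−1)·1870²]/(8+12−2) = 3646230
t = (8230 − 5520)/√[3646230·(1/8 + 1/12)] = 3.1093
df = n₁ + n₂ − 2 = 18
p-value = P(T ≥ 3.1093) ≈ 0.0030
Since p ≈ 0.0030 < α = 0.1, reject H0; the data support H1.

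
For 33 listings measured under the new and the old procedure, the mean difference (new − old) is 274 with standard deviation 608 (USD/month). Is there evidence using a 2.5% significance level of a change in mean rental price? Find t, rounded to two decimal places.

2.59

H0: μ_d = 0; H1: μ_d ≠ 0 (paired t-test on the differences, two-sided).
t = d̄/(s_d/√n) = 274/(608/√33) = 2.59
df = n − 1 = 32
Two-sided p-value ≈ 0.014
Since p ≈ 0.014 < α = 0.025, reject H0; the data support H1.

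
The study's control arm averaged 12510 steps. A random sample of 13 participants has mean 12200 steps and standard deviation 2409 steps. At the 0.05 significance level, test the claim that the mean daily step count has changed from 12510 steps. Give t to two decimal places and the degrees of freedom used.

t = -0.46, df = 12

H0: μ = 12510; H1: μ ≠ 12510 (one-sample t-test, two-sided).
t = (x̄ − μ₀)/(s/√n) = (12200 − 12510)/(2409/√13) = -0.46
df = n − 1 = 12
Two-sided p-value ≈ 0.651
Since p ≈ 0.651 > α = 0.05, fail to reject H0; the data do not provide sufficient evidence against H0.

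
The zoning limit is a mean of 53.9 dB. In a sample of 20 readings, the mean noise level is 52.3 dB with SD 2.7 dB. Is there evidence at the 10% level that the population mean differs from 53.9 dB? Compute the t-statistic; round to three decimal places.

H0: μ = 53.9; H1: μ ≠ 53.9 (one-sample t-test, two-sided).
t = (x̄ − μ₀)/(s/√n) = (52.3 − 53.9)/(2.7/√20) = -2.650
df = n − 1 = 19
Two-sided p-value ≈ 0.016
Since p ≈ 0.016 < α = 0.1, reject H0; the data support H1.

-2.650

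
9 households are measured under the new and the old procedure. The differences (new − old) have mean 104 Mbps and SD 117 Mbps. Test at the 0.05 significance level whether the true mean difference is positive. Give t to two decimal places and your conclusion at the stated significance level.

H0: μ_d = 0; H1: μ_d > 0 (paired t-test on the differences, right-tailed).
t = d̄/(s_d/√n) = 104/(117/√9) = 2.67
df = n − 1 = 8
p-value = P(T ≥ 2.67) ≈ 0.014
Since p ≈ 0.014 < α = 0.05, reject H0; the data support H1.

t = 2.67; reject H0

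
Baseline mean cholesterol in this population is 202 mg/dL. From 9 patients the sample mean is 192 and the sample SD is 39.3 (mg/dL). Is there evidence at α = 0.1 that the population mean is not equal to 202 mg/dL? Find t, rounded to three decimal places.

H0: μ = 202; H1: μ ≠ 202 (one-sample t-test, two-sided).
t = (x̄ − μ₀)/(s/√n) = (192 − 202)/(39.3/√9) = -0.763
df = n − 1 = 8
Two-sided p-value ≈ 0.467
Since p ≈ 0.467 > α = 0.1, fail to reject H0; the data do not provide sufficient evidence against H0.

-0.763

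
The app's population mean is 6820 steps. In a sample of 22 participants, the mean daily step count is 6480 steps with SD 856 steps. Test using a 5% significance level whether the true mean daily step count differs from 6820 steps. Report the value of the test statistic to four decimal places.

H0: μ = 6820; H1: μ ≠ 6820 (one-sample t-test, two-sided).
t = (x̄ − μ₀)/(s/√n) = (6480 − 6820)/(856/√22) = -1.8630
df = n − 1 = 21
Two-sided p-value ≈ 0.077
Since p ≈ 0.077 > α = 0.05, fail to reject H0; the data do not provide sufficient evidence against H0.

-1.8630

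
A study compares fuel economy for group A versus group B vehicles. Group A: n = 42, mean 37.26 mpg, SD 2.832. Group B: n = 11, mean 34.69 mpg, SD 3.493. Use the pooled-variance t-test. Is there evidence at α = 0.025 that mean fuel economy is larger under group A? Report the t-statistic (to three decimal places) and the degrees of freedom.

t = 2.552, df = 51

Let group 1 = group A, group 2 = group B. H0: μ_1 = μ_2; H1: μ_1 > μ_2 (two-sample pooled-variance t-test, right-tailed).
s_p² = [(42−1)·2.832² + (11−1)·3.493²]/(42+11−2) = 8.83999
t = (37.26 − 34.69)/√[8.83999·(1/42 + 1/11)] = 2.552
df = n₁ + n₂ − 2 = 51
p-value = P(T ≥ 2.552) ≈ 0.007
Since p ≈ 0.007 < α = 0.025, reject H0; the evidence is statistically significant.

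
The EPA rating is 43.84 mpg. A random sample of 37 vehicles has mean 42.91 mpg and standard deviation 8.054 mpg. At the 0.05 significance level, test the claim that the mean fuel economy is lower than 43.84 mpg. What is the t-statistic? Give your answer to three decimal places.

-0.702

H0: μ = 43.84; H1: μ < 43.84 (one-sample t-test, left-tailed).
t = (x̄ − μ₀)/(s/√n) = (42.91 − 43.84)/(8.054/√37) = -0.702
df = n − 1 = 36
p-value = P(T ≤ -0.702) ≈ 0.243
Since p ≈ 0.243 > α = 0.05, fail to reject H0; the data do not provide sufficient evidence against H0.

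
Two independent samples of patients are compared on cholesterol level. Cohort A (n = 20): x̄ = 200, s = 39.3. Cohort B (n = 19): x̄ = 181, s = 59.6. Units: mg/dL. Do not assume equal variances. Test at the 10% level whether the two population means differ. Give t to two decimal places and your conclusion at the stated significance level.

t = 1.17; fail to reject H0

Let group 1 = cohort A, group 2 = cohort B. H0: μ_1 = μ_2; H1: μ_1 ≠ μ_2 (Welch's two-sample t-test, two-sided).
t = (x̄_1 − x̄_2)/√(s_1²/n_1 + s_2²/n_2) = (200 − 181)/√(39.3²/20 + 59.6²/19) = 1.17
Welch–Satterthwaite df ≈ 30.94
Two-sided p-value ≈ 0.251
Since p ≈ 0.251 > α = 0.1, fail to reject H0; the evidence is not statistically significant.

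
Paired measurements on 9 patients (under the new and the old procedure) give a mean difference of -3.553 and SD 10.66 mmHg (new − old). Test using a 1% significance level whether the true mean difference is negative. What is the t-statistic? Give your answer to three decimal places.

-1.000

H0: μ_d = 0; H1: μ_d < 0 (paired t-test on the differences, left-tailed).
t = d̄/(s_d/√n) = -3.553/(10.66/√9) = -1.000
df = n − 1 = 8
p-value = P(T ≤ -1.000) ≈ 0.1733
Since p ≈ 0.1733 > α = 0.01, fail to reject H0; the data do not provide sufficient evidence against H0.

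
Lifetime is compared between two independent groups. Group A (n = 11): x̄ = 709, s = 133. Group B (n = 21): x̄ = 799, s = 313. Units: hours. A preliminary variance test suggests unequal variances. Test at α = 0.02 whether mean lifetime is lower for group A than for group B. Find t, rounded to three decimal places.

Let group 1 = group A, group 2 = group B. H0: μ_1 = μ_2; H1: μ_1 < μ_2 (Welch's two-sample t-test, left-tailed).
t = (x̄_1 − x̄_2)/√(s_1²/n_1 + s_2²/n_2) = (709 − 799)/√(133²/11 + 313²/21) = -1.136
Welch–Satterthwaite df ≈ 29.22
p-value = P(T ≤ -1.136) ≈ 0.1325
Since p ≈ 0.1325 > α = 0.02, fail to reject H0; the data do not provide sufficient evidence against H0.

-1.136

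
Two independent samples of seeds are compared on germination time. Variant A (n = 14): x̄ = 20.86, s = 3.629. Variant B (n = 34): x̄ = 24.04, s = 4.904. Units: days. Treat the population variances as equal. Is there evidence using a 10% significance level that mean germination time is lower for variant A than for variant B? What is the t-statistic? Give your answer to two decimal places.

-2.19

Let group 1 = variant A, group 2 = variant B. H0: μ_1 = μ_2; H1: μ_1 < μ_2 (two-sample pooled-variance t-test, left-tailed).
s_p² = [(14−1)·3.629² + (34−1)·4.904²]/(14+34−2) = 20.9746
t = (20.86 − 24.04)/√[20.9746·(1/14 + 1/34)] = -2.19
df = n₁ + n₂ − 2 = 46
p-value = P(T ≤ -2.19) ≈ 0.017
Since p ≈ 0.017 < α = 0.1, reject H0; the data support H1.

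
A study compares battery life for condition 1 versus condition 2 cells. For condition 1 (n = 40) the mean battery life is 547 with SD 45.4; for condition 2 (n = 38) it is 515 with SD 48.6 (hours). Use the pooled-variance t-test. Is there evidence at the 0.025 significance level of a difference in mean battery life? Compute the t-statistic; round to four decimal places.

Let group 1 = condition 1, group 2 = condition 2. H0: μ_1 = μ_2; H1: μ_1 ≠ μ_2 (two-sample pooled-variance t-test, two-sided).
s_p² = [(40−1)·45.4² + (38−1)·48.6²]/(40+38−2) = 2207.6
t = (547 − 515)/√[2207.6·(1/40 + 1/38)] = 3.0065
df = n₁ + n₂ − 2 = 76
Two-sided p-value ≈ 0.0036
Since p ≈ 0.0036 < α = 0.025, reject H0; the evidence is statistically significant.

3.0065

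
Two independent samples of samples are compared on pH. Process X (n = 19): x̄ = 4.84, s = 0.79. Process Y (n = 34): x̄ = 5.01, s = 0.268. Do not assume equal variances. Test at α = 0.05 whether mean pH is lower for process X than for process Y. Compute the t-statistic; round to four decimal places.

-0.9092

Let group 1 = process X, group 2 = process Y. H0: μ_1 = μ_2; H1: μ_1 < μ_2 (Welch's two-sample t-test, left-tailed).
t = (x̄_1 − x̄_2)/√(s_1²/n_1 + s_2²/n_2) = (4.84 − 5.01)/√(0.79²/19 + 0.268²/34) = -0.9092
Welch–Satterthwaite df ≈ 20.34
p-value = P(T ≤ -0.9092) ≈ 0.1869
Since p ≈ 0.1869 > α = 0.05, fail to reject H0; the evidence is not statistically significant.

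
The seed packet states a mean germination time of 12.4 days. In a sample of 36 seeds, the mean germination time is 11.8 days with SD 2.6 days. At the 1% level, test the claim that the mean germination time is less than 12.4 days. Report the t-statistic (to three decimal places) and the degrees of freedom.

H0: μ = 12.4; H1: μ < 12.4 (one-sample t-test, left-tailed).
t = (x̄ − μ₀)/(s/√n) = (11.8 − 12.4)/(2.6/√36) = -1.385
df = n − 1 = 35
p-value = P(T ≤ -1.385) ≈ 0.087
Since p ≈ 0.087 > α = 0.01, fail to reject H0; the data do not provide sufficient evidence against H0.

t = -1.385, df = 35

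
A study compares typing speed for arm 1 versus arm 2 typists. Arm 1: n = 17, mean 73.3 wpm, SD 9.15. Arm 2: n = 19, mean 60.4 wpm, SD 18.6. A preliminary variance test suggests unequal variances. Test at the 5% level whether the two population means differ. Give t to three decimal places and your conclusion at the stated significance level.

Let group 1 = arm 1, group 2 = arm 2. H0: μ_1 = μ_2; H1: μ_1 ≠ μ_2 (Welch's two-sample t-test, two-sided).
t = (x̄_1 − x̄_2)/√(s_1²/n_1 + s_2²/n_2) = (73.3 − 60.4)/√(9.15²/17 + 18.6²/19) = 2.682
Welch–Satterthwaite df ≈ 26.84
Two-sided p-value ≈ 0.0124
Since p ≈ 0.0124 < α = 0.05, reject H0; the evidence is statistically significant.

t = 2.682; reject H0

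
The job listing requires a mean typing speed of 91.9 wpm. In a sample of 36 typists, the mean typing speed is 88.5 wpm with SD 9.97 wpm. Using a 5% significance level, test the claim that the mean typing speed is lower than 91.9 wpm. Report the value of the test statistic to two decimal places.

-2.05

H0: μ = 91.9; H1: μ < 91.9 (one-sample t-test, left-tailed).
t = (x̄ − μ₀)/(s/√n) = (88.5 − 91.9)/(9.97/√36) = -2.05
df = n − 1 = 35
p-value = P(T ≤ -2.05) ≈ 0.0242
Since p ≈ 0.0242 < α = 0.05, reject H0; the data support H1.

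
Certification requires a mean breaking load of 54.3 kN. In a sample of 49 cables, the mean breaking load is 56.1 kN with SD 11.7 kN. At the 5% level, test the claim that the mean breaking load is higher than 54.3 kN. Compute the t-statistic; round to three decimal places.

H0: μ = 54.3; H1: μ > 54.3 (one-sample t-test, right-tailed).
t = (x̄ − μ₀)/(s/√n) = (56.1 − 54.3)/(11.7/√49) = 1.077
df = n − 1 = 48
p-value = P(T ≥ 1.077) ≈ 0.143
Since p ≈ 0.143 > α = 0.05, fail to reject H0; the data do not provide sufficient evidence against H0.

1.077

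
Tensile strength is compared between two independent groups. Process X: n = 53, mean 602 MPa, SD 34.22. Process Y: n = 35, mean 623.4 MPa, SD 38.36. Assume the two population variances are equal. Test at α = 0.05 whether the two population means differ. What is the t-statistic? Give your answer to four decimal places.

Let group 1 = process X, group 2 = process Y. H0: μ_1 = μ_2; H1: μ_1 ≠ μ_2 (two-sample pooled-variance t-test, two-sided).
s_p² = [(53−1)·34.22² + (35−1)·38.36²]/(53+35−2) = 1289.8
t = (602 − 623.4)/√[1289.8·(1/53 + 1/35)] = -2.7358
df = n₁ + n₂ − 2 = 86
Two-sided p-value ≈ 0.0076
Since p ≈ 0.0076 < α = 0.05, reject H0; the data support H1.

-2.7358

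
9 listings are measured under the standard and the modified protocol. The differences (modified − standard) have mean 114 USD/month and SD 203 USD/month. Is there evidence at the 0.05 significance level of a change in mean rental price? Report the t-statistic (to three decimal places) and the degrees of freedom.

H0: μ_d = 0; H1: μ_d ≠ 0 (paired t-test on the differences, two-sided).
t = d̄/(s_d/√n) = 114/(203/√9) = 1.685
df = n − 1 = 8
Two-sided p-value ≈ 0.1305
Since p ≈ 0.1305 > α = 0.05, fail to reject H0; the data do not provide sufficient evidence against H0.

t = 1.685, df = 8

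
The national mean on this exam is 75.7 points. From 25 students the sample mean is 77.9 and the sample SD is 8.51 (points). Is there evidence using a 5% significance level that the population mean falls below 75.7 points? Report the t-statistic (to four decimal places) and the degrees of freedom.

H0: μ = 75.7; H1: μ < 75.7 (one-sample t-test, left-tailed).
t = (x̄ − μ₀)/(s/√n) = (77.9 − 75.7)/(8.51/√25) = 1.2926
df = n − 1 = 24
p-value = P(T ≤ 1.2926) ≈ 0.896
Since p ≈ 0.896 > α = 0.05, fail to reject H0; the evidence is not statistically significant.

t = 1.2926, df = 24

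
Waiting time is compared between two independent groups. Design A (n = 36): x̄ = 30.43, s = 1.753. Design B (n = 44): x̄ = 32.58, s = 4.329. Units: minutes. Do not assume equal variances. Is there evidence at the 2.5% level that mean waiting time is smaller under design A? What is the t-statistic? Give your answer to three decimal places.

-3.007

Let group 1 = design A, group 2 = design B. H0: μ_1 = μ_2; H1: μ_1 < μ_2 (Welch's two-sample t-test, left-tailed).
t = (x̄_1 − x̄_2)/√(s_1²/n_1 + s_2²/n_2) = (30.43 − 32.58)/√(1.753²/36 + 4.329²/44) = -3.007
Welch–Satterthwaite df ≈ 59.05
p-value = P(T ≤ -3.007) ≈ 0.002
Since p ≈ 0.002 < α = 0.025, reject H0; the data support H1.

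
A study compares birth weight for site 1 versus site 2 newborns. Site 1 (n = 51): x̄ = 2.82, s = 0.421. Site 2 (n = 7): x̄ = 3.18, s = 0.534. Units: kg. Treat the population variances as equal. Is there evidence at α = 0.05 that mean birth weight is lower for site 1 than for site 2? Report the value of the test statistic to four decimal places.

Let group 1 = site 1, group 2 = site 2. H0: μ_1 = μ_2; H1: μ_1 < μ_2 (two-sample pooled-variance t-test, left-tailed).
s_p² = [(51−1)·0.421² + (7−1)·0.534²]/(51+7−2) = 0.188803
t = (2.82 − 3.18)/√[0.188803·(1/51 + 1/7)] = -2.0555
df = n₁ + n₂ − 2 = 56
p-value = P(T ≤ -2.0555) ≈ 0.022
Since p ≈ 0.022 < α = 0.05, reject H0; the data support H1.

-2.0555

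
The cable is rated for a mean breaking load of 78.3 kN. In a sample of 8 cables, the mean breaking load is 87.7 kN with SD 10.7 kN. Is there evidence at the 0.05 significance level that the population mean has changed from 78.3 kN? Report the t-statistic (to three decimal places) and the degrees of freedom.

t = 2.485, df = 7

H0: μ = 78.3; H1: μ ≠ 78.3 (one-sample t-test, two-sided).
t = (x̄ − μ₀)/(s/√n) = (87.7 − 78.3)/(10.7/√8) = 2.485
df = n − 1 = 7
Two-sided p-value ≈ 0.042
Since p ≈ 0.042 < α = 0.05, reject H0; the data support H1.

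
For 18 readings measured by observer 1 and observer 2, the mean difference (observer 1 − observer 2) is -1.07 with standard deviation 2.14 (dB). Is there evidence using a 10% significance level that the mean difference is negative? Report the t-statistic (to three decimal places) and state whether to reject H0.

H0: μ_d = 0; H1: μ_d < 0 (paired t-test on the differences, left-tailed).
t = d̄/(s_d/√n) = -1.07/(2.14/√18) = -2.121
df = n − 1 = 17
p-value = P(T ≤ -2.121) ≈ 0.0244
Since p ≈ 0.0244 < α = 0.1, reject H0; the evidence is statistically significant.

t = -2.121; reject H0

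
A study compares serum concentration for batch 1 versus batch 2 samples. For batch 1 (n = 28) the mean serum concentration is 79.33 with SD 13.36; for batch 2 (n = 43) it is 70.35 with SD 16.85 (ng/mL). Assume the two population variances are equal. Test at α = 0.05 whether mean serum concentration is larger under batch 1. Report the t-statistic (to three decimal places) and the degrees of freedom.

Let group 1 = batch 1, group 2 = batch 2. H0: μ_1 = μ_2; H1: μ_1 > μ_2 (two-sample pooled-variance t-test, right-tailed).
s_p² = [(28−1)·13.36² + (43−1)·16.85²]/(28+43−2) = 242.666
t = (79.33 − 70.35)/√[242.666·(1/28 + 1/43)] = 2.374
df = n₁ + n₂ − 2 = 69
p-value = P(T ≥ 2.374) ≈ 0.0102
Since p ≈ 0.0102 < α = 0.05, reject H0; the evidence is statistically significant.

t = 2.374, df = 69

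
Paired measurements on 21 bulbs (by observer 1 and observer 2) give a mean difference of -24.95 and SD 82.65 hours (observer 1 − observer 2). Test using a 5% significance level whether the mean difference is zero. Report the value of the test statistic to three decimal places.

-1.383

H0: μ_d = 0; H1: μ_d ≠ 0 (paired t-test on the differences, two-sided).
t = d̄/(s_d/√n) = -24.95/(82.65/√21) = -1.383
df = n − 1 = 20
Two-sided p-value ≈ 0.1818
Since p ≈ 0.1818 > α = 0.05, fail to reject H0; the data do not provide sufficient evidence against H0.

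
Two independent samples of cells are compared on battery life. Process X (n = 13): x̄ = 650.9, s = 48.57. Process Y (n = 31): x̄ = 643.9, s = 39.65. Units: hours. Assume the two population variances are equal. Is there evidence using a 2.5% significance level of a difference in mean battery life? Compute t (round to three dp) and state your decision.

Let group 1 = process X, group 2 = process Y. H0: μ_1 = μ_2; H1: μ_1 ≠ μ_2 (two-sample pooled-variance t-test, two-sided).
s_p² = [(13−1)·48.57² + (31−1)·39.65²]/(13+31−2) = 1796.96
t = (650.9 − 643.9)/√[1796.96·(1/13 + 1/31)] = 0.500
df = n₁ + n₂ − 2 = 42
Two-sided p-value ≈ 0.6199
Since p ≈ 0.6199 > α = 0.025, fail to reject H0; the data do not provide sufficient evidence against H0.

t = 0.500; fail to reject H0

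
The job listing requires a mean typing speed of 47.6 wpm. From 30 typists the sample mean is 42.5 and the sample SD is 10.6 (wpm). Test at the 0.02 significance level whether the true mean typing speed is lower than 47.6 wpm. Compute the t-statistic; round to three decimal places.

-2.635

H0: μ = 47.6; H1: μ < 47.6 (one-sample t-test, left-tailed).
t = (x̄ − μ₀)/(s/√n) = (42.5 − 47.6)/(10.6/√30) = -2.635
df = n − 1 = 29
p-value = P(T ≤ -2.635) ≈ 0.0067
Since p ≈ 0.0067 < α = 0.02, reject H0; the data support H1.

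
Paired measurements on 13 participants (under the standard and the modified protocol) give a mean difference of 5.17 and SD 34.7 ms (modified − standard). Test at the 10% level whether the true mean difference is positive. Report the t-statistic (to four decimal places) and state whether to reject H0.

H0: μ_d = 0; H1: μ_d > 0 (paired t-test on the differences, right-tailed).
t = d̄/(s_d/√n) = 5.17/(34.7/√13) = 0.5372
df = n − 1 = 12
p-value = P(T ≥ 0.5372) ≈ 0.300
Since p ≈ 0.300 > α = 0.1, fail to reject H0; the evidence is not statistically significant.

t = 0.5372; fail to reject H0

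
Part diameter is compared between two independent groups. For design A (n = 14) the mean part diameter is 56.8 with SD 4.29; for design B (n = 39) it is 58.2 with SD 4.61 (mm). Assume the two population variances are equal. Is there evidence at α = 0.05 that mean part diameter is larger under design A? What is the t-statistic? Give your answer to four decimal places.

Let group 1 = design A, group 2 = design B. H0: μ_1 = μ_2; H1: μ_1 > μ_2 (two-sample pooled-variance t-test, right-tailed).
s_p² = [(14−1)·4.29² + (39−1)·4.61²]/(14+39−2) = 20.5261
t = (56.8 − 58.2)/√[20.5261·(1/14 + 1/39)] = -0.9918
df = n₁ + n₂ − 2 = 51
p-value = P(T ≥ -0.9918) ≈ 0.837
Since p ≈ 0.837 > α = 0.05, fail to reject H0; the evidence is not statistically significant.

-0.9918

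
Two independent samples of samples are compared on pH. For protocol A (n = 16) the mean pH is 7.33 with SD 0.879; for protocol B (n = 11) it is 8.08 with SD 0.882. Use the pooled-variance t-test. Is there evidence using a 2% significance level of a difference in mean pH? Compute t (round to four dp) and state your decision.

Let group 1 = protocol A, group 2 = protocol B. H0: μ_1 = μ_2; H1: μ_1 ≠ μ_2 (two-sample pooled-variance t-test, two-sided).
s_p² = [(16−1)·0.879² + (11−1)·0.882²]/(16+11−2) = 0.774754
t = (7.33 − 8.08)/√[0.774754·(1/16 + 1/11)] = -2.1755
df = n₁ + n₂ − 2 = 25
Two-sided p-value ≈ 0.039
Since p ≈ 0.039 > α = 0.02, fail to reject H0; the data do not provide sufficient evidence against H0.

t = -2.1755; fail to reject H0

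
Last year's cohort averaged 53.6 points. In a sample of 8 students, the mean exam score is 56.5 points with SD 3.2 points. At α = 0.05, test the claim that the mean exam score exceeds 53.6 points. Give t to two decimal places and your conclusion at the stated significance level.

H0: μ = 53.6; H1: μ > 53.6 (one-sample t-test, right-tailed).
t = (x̄ − μ₀)/(s/√n) = (56.5 − 53.6)/(3.2/√8) = 2.56
df = n − 1 = 7
p-value = P(T ≥ 2.56) ≈ 0.0187
Since p ≈ 0.0187 < α = 0.05, reject H0; the evidence is statistically significant.

t = 2.56; reject H0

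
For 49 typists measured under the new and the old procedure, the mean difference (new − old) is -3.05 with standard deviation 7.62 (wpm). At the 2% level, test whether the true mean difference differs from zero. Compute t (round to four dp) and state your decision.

t = -2.8018; reject H0

H0: μ_d = 0; H1: μ_d ≠ 0 (paired t-test on the differences, two-sided).
t = d̄/(s_d/√n) = -3.05/(7.62/√49) = -2.8018
df = n − 1 = 48
Two-sided p-value ≈ 0.007
Since p ≈ 0.007 < α = 0.02, reject H0; the data support H1.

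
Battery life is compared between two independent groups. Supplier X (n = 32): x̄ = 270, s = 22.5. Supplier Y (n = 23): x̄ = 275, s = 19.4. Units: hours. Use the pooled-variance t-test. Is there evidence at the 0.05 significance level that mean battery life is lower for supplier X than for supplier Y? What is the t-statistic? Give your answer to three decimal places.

-0.860

Let group 1 = supplier X, group 2 = supplier Y. H0: μ_1 = μ_2; H1: μ_1 < μ_2 (two-sample pooled-variance t-test, left-tailed).
s_p² = [(32−1)·22.5² + (23−1)·19.4²]/(32+23−2) = 452.333
t = (270 − 275)/√[452.333·(1/32 + 1/23)] = -0.860
df = n₁ + n₂ − 2 = 53
p-value = P(T ≤ -0.860) ≈ 0.1968
Since p ≈ 0.1968 > α = 0.05, fail to reject H0; the data do not provide sufficient evidence against H0.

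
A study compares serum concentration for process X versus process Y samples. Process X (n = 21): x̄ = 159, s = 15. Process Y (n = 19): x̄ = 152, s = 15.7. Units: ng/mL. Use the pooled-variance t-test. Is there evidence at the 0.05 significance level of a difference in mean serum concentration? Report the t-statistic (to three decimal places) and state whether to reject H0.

t = 1.442; fail to reject H0

Let group 1 = process X, group 2 = process Y. H0: μ_1 = μ_2; H1: μ_1 ≠ μ_2 (two-sample pooled-variance t-test, two-sided).
s_p² = [(21−1)·15² + (19−1)·15.7²]/(21+19−2) = 235.179
t = (159 − 152)/√[235.179·(1/21 + 1/19)] = 1.442
df = n₁ + n₂ − 2 = 38
Two-sided p-value ≈ 0.1576
Since p ≈ 0.1576 > α = 0.05, fail to reject H0; the data do not provide sufficient evidence against H0.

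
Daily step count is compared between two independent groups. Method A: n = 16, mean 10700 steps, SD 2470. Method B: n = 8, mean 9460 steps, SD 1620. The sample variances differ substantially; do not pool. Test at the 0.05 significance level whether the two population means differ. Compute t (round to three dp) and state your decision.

t = 1.472; fail to reject H0

Let group 1 = method A, group 2 = method B. H0: μ_1 = μ_2; H1: μ_1 ≠ μ_2 (Welch's two-sample t-test, two-sided).
t = (x̄_1 − x̄_2)/√(s_1²/n_1 + s_2²/n_2) = (10700 − 9460)/√(2470²/16 + 1620²/8) = 1.472
Welch–Satterthwaite df ≈ 20.07
Two-sided p-value ≈ 0.156
Since p ≈ 0.156 > α = 0.05, fail to reject H0; the evidence is not statistically significant.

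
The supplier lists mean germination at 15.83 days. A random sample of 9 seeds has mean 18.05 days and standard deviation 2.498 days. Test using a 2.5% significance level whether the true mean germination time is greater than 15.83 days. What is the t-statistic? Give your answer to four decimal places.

2.6661

H0: μ = 15.83; H1: μ > 15.83 (one-sample t-test, right-tailed).
t = (x̄ − μ₀)/(s/√n) = (18.05 − 15.83)/(2.498/√9) = 2.6661
df = n − 1 = 8
p-value = P(T ≥ 2.6661) ≈ 0.014
Since p ≈ 0.014 < α = 0.025, reject H0; the evidence is statistically significant.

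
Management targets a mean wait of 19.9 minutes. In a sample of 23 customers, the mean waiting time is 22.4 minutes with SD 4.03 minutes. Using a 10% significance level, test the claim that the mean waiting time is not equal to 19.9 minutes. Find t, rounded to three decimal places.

2.975

H0: μ = 19.9; H1: μ ≠ 19.9 (one-sample t-test, two-sided).
t = (x̄ − μ₀)/(s/√n) = (22.4 − 19.9)/(4.03/√23) = 2.975
df = n − 1 = 22
Two-sided p-value ≈ 0.007
Since p ≈ 0.007 < α = 0.1, reject H0; the evidence is statistically significant.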